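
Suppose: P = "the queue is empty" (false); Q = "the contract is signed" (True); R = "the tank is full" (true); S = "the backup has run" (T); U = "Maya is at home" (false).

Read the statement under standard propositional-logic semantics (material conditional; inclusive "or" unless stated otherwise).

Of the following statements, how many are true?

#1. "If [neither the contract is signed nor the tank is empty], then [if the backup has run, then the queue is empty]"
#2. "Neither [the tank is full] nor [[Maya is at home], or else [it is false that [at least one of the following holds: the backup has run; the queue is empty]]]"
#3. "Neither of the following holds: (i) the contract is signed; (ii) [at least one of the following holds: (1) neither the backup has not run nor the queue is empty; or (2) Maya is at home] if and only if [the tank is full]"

1

#1: Parsed as (Q ↓ ¬R) → (S → P)

¬R = ¬T = F
Q ↓ ¬R = T ↓ F = F
S → P = T → F = F
(Q ↓ ¬R) → (S → P) = F → F = T
So #1 is true.

#2: In symbols: R ↓ (U ∨ ¬(S ∨ P))

S ∨ P = T ∨ F = T
¬(S ∨ P) = ¬T = F
U ∨ ¬(S ∨ P) = F ∨ F = F
R ↓ (U ∨ ¬(S ∨ P)) = T ↓ F = F
So #2 is false.

#3: In symbols: Q ↓ (((¬S ↓ P) ∨ U) ↔ R)

¬S = ¬T = F
¬S ↓ P = F ↓ F = T
(¬S ↓ P) ∨ U = T ∨ F = T
((¬S ↓ P) ∨ U) ↔ R = T ↔ T = T
Q ↓ (((¬S ↓ P) ∨ U) ↔ R) = T ↓ T = F
Thus #3 is false.

1 of the 3 statements is true.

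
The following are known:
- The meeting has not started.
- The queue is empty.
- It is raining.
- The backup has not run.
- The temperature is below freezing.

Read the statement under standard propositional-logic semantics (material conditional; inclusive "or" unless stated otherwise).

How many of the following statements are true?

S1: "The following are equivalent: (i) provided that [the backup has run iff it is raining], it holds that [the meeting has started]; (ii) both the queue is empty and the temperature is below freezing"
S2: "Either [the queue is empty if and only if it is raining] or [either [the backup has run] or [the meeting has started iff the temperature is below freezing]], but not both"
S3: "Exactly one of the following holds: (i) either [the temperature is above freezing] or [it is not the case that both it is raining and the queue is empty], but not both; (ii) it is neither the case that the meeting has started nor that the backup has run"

Let G = "the backup has run" (F), L = "it is raining" (T), P = "the meeting has started" (F), V = "the queue is empty" (T), K = "the temperature is below freezing" (T).

S1: This is ((G ↔ L) → P) ↔ (V ∧ K).

G ↔ L = F ↔ T = F
(G ↔ L) → P = F → F = T
V ∧ K = T ∧ T = T
((G ↔ L) → P) ↔ (V ∧ K) = T ↔ T = T
So S1 is true.

S2: In symbols: (V ↔ L) ⊕ (G ∨ (P ↔ K))

V ↔ L = T ↔ T = T
P ↔ K = F ↔ T = F
G ∨ (P ↔ K) = F ∨ F = F
(V ↔ L) ⊕ (G ∨ (P ↔ K)) = T ⊕ F = T
So S2 is true.

S3: Parsed as (¬K ⊕ (L ↑ V)) ⊕ (P ↓ G)

¬K = ¬T = F
L ↑ V = T ↑ T = F
¬K ⊕ (L ↑ V) = F ⊕ F = F
P ↓ G = F ↓ F = T
(¬K ⊕ (L ↑ V)) ⊕ (P ↓ G) = F ⊕ T = T
Thus S3 is true.

3 of the 3 statements are true (S1, S2, S3).

3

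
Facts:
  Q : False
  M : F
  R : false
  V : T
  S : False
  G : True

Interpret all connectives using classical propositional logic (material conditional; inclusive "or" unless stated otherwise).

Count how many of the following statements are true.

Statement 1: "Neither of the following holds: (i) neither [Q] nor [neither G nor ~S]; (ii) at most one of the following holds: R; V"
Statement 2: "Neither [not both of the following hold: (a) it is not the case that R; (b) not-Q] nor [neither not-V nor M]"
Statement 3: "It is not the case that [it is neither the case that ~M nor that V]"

1

Statement 1: Formalization: (Q ↓ (G ↓ ¬S)) ↓ (R ↑ V)

¬S = ¬F = T
G ↓ ¬S = T ↓ T = F
Q ↓ (G ↓ ¬S) = F ↓ F = T
R ↑ V = F ↑ T = T
(Q ↓ (G ↓ ¬S)) ↓ (R ↑ V) = T ↓ T = F
Hence Statement 1 is false.

Statement 2: This is (¬R ↑ ¬Q) ↓ (¬V ↓ M).

¬R = ¬F = T
¬Q = ¬F = T
¬R ↑ ¬Q = T ↑ T = F
¬V = ¬T = F
¬V ↓ M = F ↓ F = T
(¬R ↑ ¬Q) ↓ (¬V ↓ M) = F ↓ T = F
Hence Statement 2 is false.

Statement 3: Formalization: ¬(¬M ↓ V)

¬M = ¬F = T
¬M ↓ V = T ↓ T = F
¬(¬M ↓ V) = ¬F = T
Hence Statement 3 is true.

Count: 1.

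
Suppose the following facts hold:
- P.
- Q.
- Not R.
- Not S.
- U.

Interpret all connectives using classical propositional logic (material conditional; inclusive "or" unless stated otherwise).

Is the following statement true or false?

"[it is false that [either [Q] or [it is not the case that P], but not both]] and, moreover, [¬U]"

false

This is ~(Q xor ~P) & ~U.

~P = ~T = F
Q xor ~P = T xor F = T
~(Q xor ~P) = ~T = F
~U = ~T = F
~(Q xor ~P) & ~U = F & F = F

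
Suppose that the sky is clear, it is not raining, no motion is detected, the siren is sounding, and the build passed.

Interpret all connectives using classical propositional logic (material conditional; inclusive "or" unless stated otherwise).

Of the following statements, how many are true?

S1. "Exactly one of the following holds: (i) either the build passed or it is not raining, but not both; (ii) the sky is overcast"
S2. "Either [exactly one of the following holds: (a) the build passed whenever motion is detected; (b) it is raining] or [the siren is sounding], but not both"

0

Let R = "the build passed" (True), P = "it is raining" (False), W = "the sky is overcast" (False), L = "motion is detected" (False), H = "the siren is sounding" (True).

S1: Parsed as (R xor not P) xor W

not P = not False = True
R xor not P = True xor True = False
(R xor not P) xor W = False xor False = False
Thus S1 is false.

S2: This is ((L -> R) xor P) xor H.

L -> R = False -> True = True
(L -> R) xor P = True xor False = True
((L -> R) xor P) xor H = True xor True = False
Hence S2 is false.

0 of the 2 statements are true (none).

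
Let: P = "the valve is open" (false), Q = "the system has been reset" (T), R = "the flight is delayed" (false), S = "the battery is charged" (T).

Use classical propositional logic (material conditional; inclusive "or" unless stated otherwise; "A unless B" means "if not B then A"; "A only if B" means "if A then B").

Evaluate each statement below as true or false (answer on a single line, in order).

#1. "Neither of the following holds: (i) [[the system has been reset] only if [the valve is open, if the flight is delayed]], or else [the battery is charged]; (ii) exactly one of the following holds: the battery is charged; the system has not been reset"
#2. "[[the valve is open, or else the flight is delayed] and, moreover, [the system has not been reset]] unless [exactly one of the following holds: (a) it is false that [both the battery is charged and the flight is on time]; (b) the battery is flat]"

#1: Formalization: ((Q -> (R -> P)) | S) nor (S xor ~Q)

R -> P = F -> F = T
Q -> (R -> P) = T -> T = T
(Q -> (R -> P)) | S = T | T = T
~Q = ~T = F
S xor ~Q = T xor F = T
((Q -> (R -> P)) | S) nor (S xor ~Q) = T nor T = F
Hence #1 is false.

#2: Formalization: ((P | R) & ~Q) | (~(S & ~R) xor ~S)

P | R = F | F = F
~Q = ~T = F
(P | R) & ~Q = F & F = F
~R = ~F = T
S & ~R = T & T = T
~(S & ~R) = ~T = F
~S = ~T = F
~(S & ~R) xor ~S = F xor F = F
((P | R) & ~Q) | (~(S & ~R) xor ~S) = F | F = F
Thus #2 is false.

#1 false, #2 false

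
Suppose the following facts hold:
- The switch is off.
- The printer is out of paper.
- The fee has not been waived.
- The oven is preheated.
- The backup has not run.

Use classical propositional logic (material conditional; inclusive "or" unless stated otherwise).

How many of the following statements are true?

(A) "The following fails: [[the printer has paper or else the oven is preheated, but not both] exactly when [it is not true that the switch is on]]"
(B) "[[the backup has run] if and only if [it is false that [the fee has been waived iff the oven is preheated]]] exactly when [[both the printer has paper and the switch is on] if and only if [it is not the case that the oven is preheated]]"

0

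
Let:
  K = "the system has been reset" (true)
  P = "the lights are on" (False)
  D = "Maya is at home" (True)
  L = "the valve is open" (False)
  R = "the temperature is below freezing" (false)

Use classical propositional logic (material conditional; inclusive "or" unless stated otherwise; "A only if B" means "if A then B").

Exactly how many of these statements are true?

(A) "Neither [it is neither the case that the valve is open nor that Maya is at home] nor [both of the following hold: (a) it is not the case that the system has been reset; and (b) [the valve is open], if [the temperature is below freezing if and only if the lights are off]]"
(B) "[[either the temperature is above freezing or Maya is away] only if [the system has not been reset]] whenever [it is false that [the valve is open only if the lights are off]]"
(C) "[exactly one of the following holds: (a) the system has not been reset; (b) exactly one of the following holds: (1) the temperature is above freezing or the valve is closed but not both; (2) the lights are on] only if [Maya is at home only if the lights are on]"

3

(A): Parsed as (L ↓ D) ↓ (¬K ∧ ((R ↔ ¬P) → L))

L ↓ D = F ↓ T = F
¬K = ¬T = F
¬P = ¬F = T
R ↔ ¬P = F ↔ T = F
(R ↔ ¬P) → L = F → F = T
¬K ∧ ((R ↔ ¬P) → L) = F ∧ T = F
(L ↓ D) ↓ (¬K ∧ ((R ↔ ¬P) → L)) = F ↓ F = T
Thus (A) is true.

(B): This is ¬(L → ¬P) → ((¬R ∨ ¬D) → ¬K).

¬P = ¬F = T
L → ¬P = F → T = T
¬(L → ¬P) = ¬T = F
¬R = ¬F = T
¬D = ¬T = F
¬R ∨ ¬D = T ∨ F = T
¬K = ¬T = F
(¬R ∨ ¬D) → ¬K = T → F = F
¬(L → ¬P) → ((¬R ∨ ¬D) → ¬K) = F → F = T
So (B) is true.

(C): This is (¬K ⊕ ((¬R ⊕ ¬L) ⊕ P)) → (D → P).

¬K = ¬T = F
¬R = ¬F = T
¬L = ¬F = T
¬R ⊕ ¬L = T ⊕ T = F
(¬R ⊕ ¬L) ⊕ P = F ⊕ F = F
¬K ⊕ ((¬R ⊕ ¬L) ⊕ P) = F ⊕ F = F
D → P = T → F = F
(¬K ⊕ ((¬R ⊕ ¬L) ⊕ P)) → (D → P) = F → F = T
So (C) is true.

True statements: 3.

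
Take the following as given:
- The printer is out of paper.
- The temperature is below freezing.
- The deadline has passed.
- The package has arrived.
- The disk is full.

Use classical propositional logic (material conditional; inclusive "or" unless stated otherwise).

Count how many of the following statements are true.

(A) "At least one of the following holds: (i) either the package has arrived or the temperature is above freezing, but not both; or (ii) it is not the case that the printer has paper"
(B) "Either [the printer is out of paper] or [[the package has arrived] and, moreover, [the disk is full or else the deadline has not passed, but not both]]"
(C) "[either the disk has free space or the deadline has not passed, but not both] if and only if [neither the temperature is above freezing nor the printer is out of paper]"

3

Let S = "the package has arrived" (T), Q = "the temperature is below freezing" (T), P = "the printer has paper" (F), U = "the disk is full" (T), R = "the deadline has passed" (T).

(A): Parsed as (S ⊕ ¬Q) ∨ ¬P

¬Q = ¬T = F
S ⊕ ¬Q = T ⊕ F = T
¬P = ¬F = T
(S ⊕ ¬Q) ∨ ¬P = T ∨ T = T
Thus (A) is true.

(B): This is ¬P ∨ (S ∧ (U ⊕ ¬R)).

¬P = ¬F = T
¬R = ¬T = F
U ⊕ ¬R = T ⊕ F = T
S ∧ (U ⊕ ¬R) = T ∧ T = T
¬P ∨ (S ∧ (U ⊕ ¬R)) = T ∨ T = T
Hence (B) is true.

(C): This is (¬U ⊕ ¬R) ↔ (¬Q ↓ ¬P).

¬U = ¬T = F
¬R = ¬T = F
¬U ⊕ ¬R = F ⊕ F = F
¬Q = ¬T = F
¬P = ¬F = T
¬Q ↓ ¬P = F ↓ T = F
(¬U ⊕ ¬R) ↔ (¬Q ↓ ¬P) = F ↔ F = T
Hence (C) is true.

True statements: 3.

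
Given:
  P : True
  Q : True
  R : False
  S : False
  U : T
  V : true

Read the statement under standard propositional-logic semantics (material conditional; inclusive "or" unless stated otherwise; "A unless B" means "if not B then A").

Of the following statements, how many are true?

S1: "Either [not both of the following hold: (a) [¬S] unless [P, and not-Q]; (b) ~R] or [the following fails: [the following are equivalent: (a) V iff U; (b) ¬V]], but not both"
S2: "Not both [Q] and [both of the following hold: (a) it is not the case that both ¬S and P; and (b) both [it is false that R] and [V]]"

2

S1: In symbols: ((~S | (P & ~Q)) nand ~R) xor ~((V <-> U) <-> ~V)

~S = ~F = T
~Q = ~T = F
P & ~Q = T & F = F
~S | (P & ~Q) = T | F = T
~R = ~F = T
(~S | (P & ~Q)) nand ~R = T nand T = F
V <-> U = T <-> T = T
~V = ~T = F
(V <-> U) <-> ~V = T <-> F = F
~((V <-> U) <-> ~V) = ~F = T
((~S | (P & ~Q)) nand ~R) xor ~((V <-> U) <-> ~V) = F xor T = T
So S1 is true.

S2: This is Q nand ((~S nand P) & (~R & V)).

~S = ~F = T
~S nand P = T nand T = F
~R = ~F = T
~R & V = T & T = T
(~S nand P) & (~R & V) = F & T = F
Q nand ((~S nand P) & (~R & V)) = T nand F = T
So S2 is true.

True statements: 2 (S1, S2).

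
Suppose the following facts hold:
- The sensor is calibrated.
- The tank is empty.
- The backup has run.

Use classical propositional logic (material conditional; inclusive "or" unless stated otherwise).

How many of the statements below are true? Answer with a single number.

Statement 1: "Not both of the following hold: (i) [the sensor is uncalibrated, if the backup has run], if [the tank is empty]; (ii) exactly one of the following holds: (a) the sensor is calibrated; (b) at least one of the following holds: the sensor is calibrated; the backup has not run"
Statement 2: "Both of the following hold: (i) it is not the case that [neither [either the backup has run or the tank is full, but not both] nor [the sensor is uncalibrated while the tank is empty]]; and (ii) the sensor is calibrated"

Let Q = "the tank is full" (F), R = "the backup has run" (T), P = "the sensor is calibrated" (T).

Statement 1: Parsed as (~Q -> (R -> ~P)) nand (P xor (P | ~R))

~Q = ~F = T
~P = ~T = F
R -> ~P = T -> F = F
~Q -> (R -> ~P) = T -> F = F
~R = ~T = F
P | ~R = T | F = T
P xor (P | ~R) = T xor T = F
(~Q -> (R -> ~P)) nand (P xor (P | ~R)) = F nand F = T
Hence Statement 1 is true.

Statement 2: Parsed as ~((R xor Q) nor (~P & ~Q)) & P

R xor Q = T xor F = T
~P = ~T = F
~Q = ~F = T
~P & ~Q = F & T = F
(R xor Q) nor (~P & ~Q) = T nor F = F
~((R xor Q) nor (~P & ~Q)) = ~F = T
~((R xor Q) nor (~P & ~Q)) & P = T & T = T
Thus Statement 2 is true.

Count: 2.

2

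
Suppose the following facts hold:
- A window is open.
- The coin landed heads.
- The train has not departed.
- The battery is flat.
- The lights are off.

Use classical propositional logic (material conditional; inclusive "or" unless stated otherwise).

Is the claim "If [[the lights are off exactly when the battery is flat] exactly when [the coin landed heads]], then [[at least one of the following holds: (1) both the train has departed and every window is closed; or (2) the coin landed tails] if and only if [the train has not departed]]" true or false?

Let U = "the lights are on" (False), S = "the battery is charged" (False), Q = "the coin landed heads" (True), R = "the train has departed" (False), P = "a window is open" (True).
This is ((not U iff not S) iff Q) -> (((R and not P) or not Q) iff not R).

not U = not False = True
not S = not False = True
not U iff not S = True iff True = True
(not U iff not S) iff Q = True iff True = True
not P = not True = False
R and not P = False and False = False
not Q = not True = False
(R and not P) or not Q = False or False = False
not R = not False = True
((R and not P) or not Q) iff not R = False iff True = False
((not U iff not S) iff Q) -> (((R and not P) or not Q) iff not R) = True -> False = False

The statement is false.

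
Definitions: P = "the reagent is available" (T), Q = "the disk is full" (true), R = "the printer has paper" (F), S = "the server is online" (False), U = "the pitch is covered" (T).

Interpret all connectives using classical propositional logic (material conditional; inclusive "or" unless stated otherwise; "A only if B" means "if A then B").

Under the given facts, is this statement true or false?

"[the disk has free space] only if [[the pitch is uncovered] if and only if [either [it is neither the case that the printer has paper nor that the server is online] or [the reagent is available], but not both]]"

Values: Q=T, U=T, R=F, S=F, P=T.
In symbols: ¬Q → (¬U ↔ ((R ↓ S) ⊕ P))

¬Q = ¬T = F
¬U = ¬T = F
R ↓ S = F ↓ F = T
(R ↓ S) ⊕ P = T ⊕ T = F
¬U ↔ ((R ↓ S) ⊕ P) = F ↔ F = T
¬Q → (¬U ↔ ((R ↓ S) ⊕ P)) = F → T = T

The statement is true.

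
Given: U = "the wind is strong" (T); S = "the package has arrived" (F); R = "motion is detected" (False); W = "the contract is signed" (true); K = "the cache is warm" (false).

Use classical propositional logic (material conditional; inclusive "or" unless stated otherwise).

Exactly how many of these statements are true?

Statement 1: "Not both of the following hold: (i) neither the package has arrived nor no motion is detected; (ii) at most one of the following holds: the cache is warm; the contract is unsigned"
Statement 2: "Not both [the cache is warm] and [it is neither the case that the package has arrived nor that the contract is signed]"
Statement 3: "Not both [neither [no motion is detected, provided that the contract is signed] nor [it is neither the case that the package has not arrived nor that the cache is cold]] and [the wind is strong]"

3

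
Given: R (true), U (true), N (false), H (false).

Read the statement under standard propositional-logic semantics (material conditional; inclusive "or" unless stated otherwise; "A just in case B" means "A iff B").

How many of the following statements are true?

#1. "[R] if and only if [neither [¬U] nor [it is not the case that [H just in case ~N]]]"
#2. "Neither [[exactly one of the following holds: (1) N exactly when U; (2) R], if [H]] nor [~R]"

#1: This is R iff (not U nor not (H iff not N)).

not U = not True = False
not N = not False = True
H iff not N = False iff True = False
not (H iff not N) = not False = True
not U nor not (H iff not N) = False nor True = False
R iff (not U nor not (H iff not N)) = True iff False = False
Thus #1 is false.

#2: This is (H -> ((N iff U) xor R)) nor not R.

N iff U = False iff True = False
(N iff U) xor R = False xor True = True
H -> ((N iff U) xor R) = False -> True = True
not R = not True = False
(H -> ((N iff U) xor R)) nor not R = True nor False = False
Thus #2 is false.

0 of the 2 statements are true (none).

0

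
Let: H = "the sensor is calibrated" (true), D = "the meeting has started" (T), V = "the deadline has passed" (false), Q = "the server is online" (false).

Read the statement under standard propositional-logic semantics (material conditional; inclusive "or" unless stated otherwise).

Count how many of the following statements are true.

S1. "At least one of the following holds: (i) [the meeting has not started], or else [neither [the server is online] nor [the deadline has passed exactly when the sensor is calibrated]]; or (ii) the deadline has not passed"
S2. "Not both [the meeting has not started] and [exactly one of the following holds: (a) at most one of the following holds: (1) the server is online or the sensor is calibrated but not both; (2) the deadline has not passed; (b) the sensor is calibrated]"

S1: In symbols: (not D or (Q nor (V iff H))) or not V

not D = not True = False
V iff H = False iff True = False
Q nor (V iff H) = False nor False = True
not D or (Q nor (V iff H)) = False or True = True
not V = not False = True
(not D or (Q nor (V iff H))) or not V = True or True = True
Hence S1 is true.

S2: Formalization: not D nand (((Q xor H) nand not V) xor H)

not D = not True = False
Q xor H = False xor True = True
not V = not False = True
(Q xor H) nand not V = True nand True = False
((Q xor H) nand not V) xor H = False xor True = True
not D nand (((Q xor H) nand not V) xor H) = False nand True = True
So S2 is true.

Count: 2.

2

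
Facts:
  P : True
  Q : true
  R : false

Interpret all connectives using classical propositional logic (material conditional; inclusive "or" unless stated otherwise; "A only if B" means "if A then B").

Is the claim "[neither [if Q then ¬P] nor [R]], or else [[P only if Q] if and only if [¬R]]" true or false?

Values: Q=True, P=True, R=False.
This is ((Q -> not P) nor R) or ((P -> Q) iff not R).

not P = not True = False
Q -> not P = True -> False = False
(Q -> not P) nor R = False nor False = True
P -> Q = True -> True = True
not R = not False = True
(P -> Q) iff not R = True iff True = True
((Q -> not P) nor R) or ((P -> Q) iff not R) = True or True = True

true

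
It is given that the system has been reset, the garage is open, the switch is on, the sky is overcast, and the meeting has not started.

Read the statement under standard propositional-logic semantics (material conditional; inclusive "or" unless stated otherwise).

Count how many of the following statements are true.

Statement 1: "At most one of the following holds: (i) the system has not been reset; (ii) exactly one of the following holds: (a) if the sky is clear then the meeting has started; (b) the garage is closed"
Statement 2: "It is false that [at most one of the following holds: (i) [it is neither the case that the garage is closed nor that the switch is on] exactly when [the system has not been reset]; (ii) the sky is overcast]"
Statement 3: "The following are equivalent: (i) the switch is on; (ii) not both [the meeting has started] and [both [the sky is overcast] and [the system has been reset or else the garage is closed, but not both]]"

3

Let P = "the system has been reset" (T), S = "the sky is overcast" (T), U = "the meeting has started" (F), Q = "the garage is closed" (F), R = "the switch is on" (T).

Statement 1: Parsed as ¬P ↑ ((¬S → U) ⊕ Q)

¬P = ¬T = F
¬S = ¬T = F
¬S → U = F → F = T
(¬S → U) ⊕ Q = T ⊕ F = T
¬P ↑ ((¬S → U) ⊕ Q) = F ↑ T = T
Thus Statement 1 is true.

Statement 2: This is ¬(((Q ↓ R) ↔ ¬P) ↑ S).

Q ↓ R = F ↓ T = F
¬P = ¬T = F
(Q ↓ R) ↔ ¬P = F ↔ F = T
((Q ↓ R) ↔ ¬P) ↑ S = T ↑ T = F
¬(((Q ↓ R) ↔ ¬P) ↑ S) = ¬F = T
Hence Statement 2 is true.

Statement 3: Parsed as R ↔ (U ↑ (S ∧ (P ⊕ Q)))

P ⊕ Q = T ⊕ F = T
S ∧ (P ⊕ Q) = T ∧ T = T
U ↑ (S ∧ (P ⊕ Q)) = F ↑ T = T
R ↔ (U ↑ (S ∧ (P ⊕ Q))) = T ↔ T = T
Thus Statement 3 is true.

3 of the 3 statements are true (Statement 1, Statement 2, Statement 3).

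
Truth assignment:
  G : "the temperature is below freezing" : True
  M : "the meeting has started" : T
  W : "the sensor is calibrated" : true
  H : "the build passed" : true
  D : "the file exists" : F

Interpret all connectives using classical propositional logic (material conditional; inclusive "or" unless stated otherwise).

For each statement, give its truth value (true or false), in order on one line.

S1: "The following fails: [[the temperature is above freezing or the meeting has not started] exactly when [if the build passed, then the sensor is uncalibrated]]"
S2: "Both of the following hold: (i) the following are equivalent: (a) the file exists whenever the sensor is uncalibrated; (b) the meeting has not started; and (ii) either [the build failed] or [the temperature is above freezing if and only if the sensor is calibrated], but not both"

S1 false; S2 false

S1: In symbols: ¬((¬G ∨ ¬M) ↔ (H → ¬W))

¬G = ¬T = F
¬M = ¬T = F
¬G ∨ ¬M = F ∨ F = F
¬W = ¬T = F
H → ¬W = T → F = F
(¬G ∨ ¬M) ↔ (H → ¬W) = F ↔ F = T
¬((¬G ∨ ¬M) ↔ (H → ¬W)) = ¬T = F
Thus S1 is false.

S2: In symbols: ((¬W → D) ↔ ¬M) ∧ (¬H ⊕ (¬G ↔ W))

¬W = ¬T = F
¬W → D = F → F = T
¬M = ¬T = F
(¬W → D) ↔ ¬M = T ↔ F = F
¬H = ¬T = F
¬G = ¬T = F
¬G ↔ W = F ↔ T = F
¬H ⊕ (¬G ↔ W) = F ⊕ F = F
((¬W → D) ↔ ¬M) ∧ (¬H ⊕ (¬G ↔ W)) = F ∧ F = F
So S2 is false.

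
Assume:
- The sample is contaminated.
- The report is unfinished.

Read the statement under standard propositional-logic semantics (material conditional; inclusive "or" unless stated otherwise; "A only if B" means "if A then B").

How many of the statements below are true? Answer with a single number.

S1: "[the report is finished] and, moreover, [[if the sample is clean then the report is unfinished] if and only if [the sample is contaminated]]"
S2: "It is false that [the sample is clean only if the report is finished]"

0

Let Q = "the report is finished" (False), P = "the sample is contaminated" (True).

S1: Parsed as Q and ((not P -> not Q) iff P)

not P = not True = False
not Q = not False = True
not P -> not Q = False -> True = True
(not P -> not Q) iff P = True iff True = True
Q and ((not P -> not Q) iff P) = False and True = False
Thus S1 is false.

S2: Formalization: not (not P -> Q)

not P = not True = False
not P -> Q = False -> False = True
not (not P -> Q) = not True = False
So S2 is false.

0 of the 2 statements are true (none).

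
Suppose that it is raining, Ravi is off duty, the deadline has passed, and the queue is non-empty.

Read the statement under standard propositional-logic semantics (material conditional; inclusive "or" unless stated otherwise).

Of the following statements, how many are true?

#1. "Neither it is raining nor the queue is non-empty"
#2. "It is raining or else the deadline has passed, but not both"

0

Let N = "it is raining" (T), U = "the queue is empty" (F), S = "the deadline has passed" (T).

#1: Formalization: N ↓ ¬U

¬U = ¬F = T
N ↓ ¬U = T ↓ T = F
Thus #1 is false.

#2: This is N ⊕ S.

N ⊕ S = T ⊕ T = F
Hence #2 is false.

Count: 0.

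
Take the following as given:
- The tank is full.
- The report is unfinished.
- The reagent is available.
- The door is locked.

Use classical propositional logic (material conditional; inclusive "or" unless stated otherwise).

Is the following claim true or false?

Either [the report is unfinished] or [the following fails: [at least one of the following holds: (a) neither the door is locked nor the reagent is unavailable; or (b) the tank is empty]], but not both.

False

Let Q = "the report is finished" (F), S = "the door is locked" (T), R = "the reagent is available" (T), P = "the tank is full" (T).
Formalization: ¬Q ⊕ ¬((S ↓ ¬R) ∨ ¬P)

¬Q = ¬F = T
¬R = ¬T = F
S ↓ ¬R = T ↓ F = F
¬P = ¬T = F
(S ↓ ¬R) ∨ ¬P = F ∨ F = F
¬((S ↓ ¬R) ∨ ¬P) = ¬F = T
¬Q ⊕ ¬((S ↓ ¬R) ∨ ¬P) = T ⊕ T = F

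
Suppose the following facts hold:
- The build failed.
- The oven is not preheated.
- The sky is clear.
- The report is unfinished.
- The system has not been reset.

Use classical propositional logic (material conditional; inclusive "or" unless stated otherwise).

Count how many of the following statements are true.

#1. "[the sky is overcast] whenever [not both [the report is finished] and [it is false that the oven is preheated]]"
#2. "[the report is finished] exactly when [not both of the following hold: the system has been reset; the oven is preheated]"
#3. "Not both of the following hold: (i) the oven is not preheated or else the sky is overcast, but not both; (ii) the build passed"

Let P = "the report is finished" (F), S = "the oven is preheated" (F), N = "the sky is overcast" (F), D = "the system has been reset" (F), H = "the build passed" (F).

#1: Formalization: (P nand ~S) -> N

~S = ~F = T
P nand ~S = F nand T = T
(P nand ~S) -> N = T -> F = F
Thus #1 is false.

#2: In symbols: P <-> (D nand S)

D nand S = F nand F = T
P <-> (D nand S) = F <-> T = F
So #2 is false.

#3: Parsed as (~S xor N) nand H

~S = ~F = T
~S xor N = T xor F = T
(~S xor N) nand H = T nand F = T
Hence #3 is true.

True statements: 1 (#3).

1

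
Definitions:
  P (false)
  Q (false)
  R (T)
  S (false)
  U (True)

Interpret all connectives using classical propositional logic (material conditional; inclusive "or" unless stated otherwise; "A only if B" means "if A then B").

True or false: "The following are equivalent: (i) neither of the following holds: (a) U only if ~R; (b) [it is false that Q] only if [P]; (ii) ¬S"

This is ((U → ¬R) ↓ (¬Q → P)) ↔ ¬S.

¬R = ¬T = F
U → ¬R = T → F = F
¬Q = ¬F = T
¬Q → P = T → F = F
(U → ¬R) ↓ (¬Q → P) = F ↓ F = T
¬S = ¬F = T
((U → ¬R) ↓ (¬Q → P)) ↔ ¬S = T ↔ T = T

The statement is true.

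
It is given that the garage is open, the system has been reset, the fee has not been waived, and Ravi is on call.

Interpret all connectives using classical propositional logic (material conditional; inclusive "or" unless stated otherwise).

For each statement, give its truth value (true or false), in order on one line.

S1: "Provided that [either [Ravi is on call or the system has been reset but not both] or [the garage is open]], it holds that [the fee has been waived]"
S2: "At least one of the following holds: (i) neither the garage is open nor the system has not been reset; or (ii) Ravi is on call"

Let S = "Ravi is on call" (True), Q = "the system has been reset" (True), P = "the garage is closed" (False), R = "the fee has been waived" (False).

S1: Parsed as ((S xor Q) or not P) -> R

S xor Q = True xor True = False
not P = not False = True
(S xor Q) or not P = False or True = True
((S xor Q) or not P) -> R = True -> False = False
Hence S1 is false.

S2: This is (not P nor not Q) or S.

not P = not False = True
not Q = not True = False
not P nor not Q = True nor False = False
(not P nor not Q) or S = False or True = True
Hence S2 is true.

S1 False, S2 True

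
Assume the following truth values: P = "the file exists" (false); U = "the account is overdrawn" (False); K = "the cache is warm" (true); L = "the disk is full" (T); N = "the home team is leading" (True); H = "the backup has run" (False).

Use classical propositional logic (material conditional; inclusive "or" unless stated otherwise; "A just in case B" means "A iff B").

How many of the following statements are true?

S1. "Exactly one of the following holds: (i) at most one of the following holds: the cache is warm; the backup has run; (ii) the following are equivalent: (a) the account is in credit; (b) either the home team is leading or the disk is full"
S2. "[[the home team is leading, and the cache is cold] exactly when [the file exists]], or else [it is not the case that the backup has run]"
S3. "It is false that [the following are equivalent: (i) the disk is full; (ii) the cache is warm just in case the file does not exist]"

1

S1: Formalization: (K nand H) xor (not U iff (N or L))

K nand H = True nand False = True
not U = not False = True
N or L = True or True = True
not U iff (N or L) = True iff True = True
(K nand H) xor (not U iff (N or L)) = True xor True = False
Hence S1 is false.

S2: This is ((N and not K) iff P) or not H.

not K = not True = False
N and not K = True and False = False
(N and not K) iff P = False iff False = True
not H = not False = True
((N and not K) iff P) or not H = True or True = True
Thus S2 is true.

S3: Parsed as not (L iff (K iff not P))

not P = not False = True
K iff not P = True iff True = True
L iff (K iff not P) = True iff True = True
not (L iff (K iff not P)) = not True = False
So S3 is false.

Count: 1.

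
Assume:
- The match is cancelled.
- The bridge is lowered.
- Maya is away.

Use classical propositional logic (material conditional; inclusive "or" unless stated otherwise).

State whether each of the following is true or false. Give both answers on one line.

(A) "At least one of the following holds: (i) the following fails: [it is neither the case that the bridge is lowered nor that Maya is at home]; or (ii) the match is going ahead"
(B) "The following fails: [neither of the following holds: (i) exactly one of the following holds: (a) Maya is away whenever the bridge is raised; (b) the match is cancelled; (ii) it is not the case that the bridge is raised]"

Let Q = "the bridge is raised" (F), K = "Maya is at home" (F), M = "the match is cancelled" (T).

(A): Formalization: ¬(¬Q ↓ K) ∨ ¬M

¬Q = ¬F = T
¬Q ↓ K = T ↓ F = F
¬(¬Q ↓ K) = ¬F = T
¬M = ¬T = F
¬(¬Q ↓ K) ∨ ¬M = T ∨ F = T
So (A) is true.

(B): In symbols: ¬(((Q → ¬K) ⊕ M) ↓ ¬Q)

¬K = ¬F = T
Q → ¬K = F → T = T
(Q → ¬K) ⊕ M = T ⊕ T = F
¬Q = ¬F = T
((Q → ¬K) ⊕ M) ↓ ¬Q = F ↓ T = F
¬(((Q → ¬K) ⊕ M) ↓ ¬Q) = ¬F = T
Thus (B) is true.

(A) True, (B) True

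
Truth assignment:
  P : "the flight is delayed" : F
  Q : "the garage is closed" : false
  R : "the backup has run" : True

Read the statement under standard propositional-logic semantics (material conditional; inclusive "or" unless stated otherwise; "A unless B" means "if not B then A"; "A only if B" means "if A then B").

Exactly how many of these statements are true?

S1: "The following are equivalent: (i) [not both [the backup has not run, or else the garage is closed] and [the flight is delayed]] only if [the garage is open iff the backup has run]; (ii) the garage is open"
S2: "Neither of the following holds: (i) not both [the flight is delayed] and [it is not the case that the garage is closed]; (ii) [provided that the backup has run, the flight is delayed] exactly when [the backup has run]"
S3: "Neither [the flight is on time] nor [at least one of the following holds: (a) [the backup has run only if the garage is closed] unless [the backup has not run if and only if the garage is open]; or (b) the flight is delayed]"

S1: Parsed as (((not R or Q) nand P) -> (not Q iff R)) iff not Q

not R = not True = False
not R or Q = False or False = False
(not R or Q) nand P = False nand False = True
not Q = not False = True
not Q iff R = True iff True = True
((not R or Q) nand P) -> (not Q iff R) = True -> True = True
not Q = not False = True
(((not R or Q) nand P) -> (not Q iff R)) iff not Q = True iff True = True
Hence S1 is true.

S2: In symbols: (P nand not Q) nor ((R -> P) iff R)

not Q = not False = True
P nand not Q = False nand True = True
R -> P = True -> False = False
(R -> P) iff R = False iff True = False
(P nand not Q) nor ((R -> P) iff R) = True nor False = False
Hence S2 is false.

S3: In symbols: not P nor (((R -> Q) or (not R iff not Q)) or P)

not P = not False = True
R -> Q = True -> False = False
not R = not True = False
not Q = not False = True
not R iff not Q = False iff True = False
(R -> Q) or (not R iff not Q) = False or False = False
((R -> Q) or (not R iff not Q)) or P = False or False = False
not P nor (((R -> Q) or (not R iff not Q)) or P) = True nor False = False
Thus S3 is false.

Count: 1.

1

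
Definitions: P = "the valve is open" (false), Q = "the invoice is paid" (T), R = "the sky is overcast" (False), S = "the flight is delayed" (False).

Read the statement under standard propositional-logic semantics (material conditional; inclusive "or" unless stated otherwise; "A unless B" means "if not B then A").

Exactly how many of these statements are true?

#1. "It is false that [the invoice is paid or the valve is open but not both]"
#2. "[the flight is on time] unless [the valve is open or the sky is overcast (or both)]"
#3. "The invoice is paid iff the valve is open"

#1: In symbols: not (Q xor P)

Q xor P = True xor False = True
not (Q xor P) = not True = False
Thus #1 is false.

#2: Formalization: not S or (P or R)

not S = not False = True
P or R = False or False = False
not S or (P or R) = True or False = True
So #2 is true.

#3: Formalization: Q iff P

Q iff P = True iff False = False
So #3 is false.

True statements: 1 (#2).

1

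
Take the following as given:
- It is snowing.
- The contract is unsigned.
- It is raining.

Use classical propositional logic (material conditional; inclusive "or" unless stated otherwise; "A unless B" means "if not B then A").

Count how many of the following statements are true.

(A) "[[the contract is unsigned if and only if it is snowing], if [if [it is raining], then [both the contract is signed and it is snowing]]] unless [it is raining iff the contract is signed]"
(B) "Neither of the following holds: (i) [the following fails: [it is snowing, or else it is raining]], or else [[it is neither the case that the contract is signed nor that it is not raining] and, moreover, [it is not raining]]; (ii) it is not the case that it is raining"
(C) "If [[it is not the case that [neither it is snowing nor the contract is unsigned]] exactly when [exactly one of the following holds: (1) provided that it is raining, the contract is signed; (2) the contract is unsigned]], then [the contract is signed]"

2

Let U = "it is raining" (T), N = "the contract is signed" (F), G = "it is snowing" (T).

(A): Parsed as ((U → (N ∧ G)) → (¬N ↔ G)) ∨ (U ↔ N)

N ∧ G = F ∧ T = F
U → (N ∧ G) = T → F = F
¬N = ¬F = T
¬N ↔ G = T ↔ T = T
(U → (N ∧ G)) → (¬N ↔ G) = F → T = T
U ↔ N = T ↔ F = F
((U → (N ∧ G)) → (¬N ↔ G)) ∨ (U ↔ N) = T ∨ F = T
So (A) is true.

(B): Formalization: (¬(G ∨ U) ∨ ((N ↓ ¬U) ∧ ¬U)) ↓ ¬U

G ∨ U = T ∨ T = T
¬(G ∨ U) = ¬T = F
¬U = ¬T = F
N ↓ ¬U = F ↓ F = T
¬U = ¬T = F
(N ↓ ¬U) ∧ ¬U = T ∧ F = F
¬(G ∨ U) ∨ ((N ↓ ¬U) ∧ ¬U) = F ∨ F = F
¬U = ¬T = F
(¬(G ∨ U) ∨ ((N ↓ ¬U) ∧ ¬U)) ↓ ¬U = F ↓ F = T
So (B) is true.

(C): Parsed as (¬(G ↓ ¬N) ↔ ((U → N) ⊕ ¬N)) → N

¬N = ¬F = T
G ↓ ¬N = T ↓ T = F
¬(G ↓ ¬N) = ¬F = T
U → N = T → F = F
¬N = ¬F = T
(U → N) ⊕ ¬N = F ⊕ T = T
¬(G ↓ ¬N) ↔ ((U → N) ⊕ ¬N) = T ↔ T = T
(¬(G ↓ ¬N) ↔ ((U → N) ⊕ ¬N)) → N = T → F = F
Hence (C) is false.

True statements: 2.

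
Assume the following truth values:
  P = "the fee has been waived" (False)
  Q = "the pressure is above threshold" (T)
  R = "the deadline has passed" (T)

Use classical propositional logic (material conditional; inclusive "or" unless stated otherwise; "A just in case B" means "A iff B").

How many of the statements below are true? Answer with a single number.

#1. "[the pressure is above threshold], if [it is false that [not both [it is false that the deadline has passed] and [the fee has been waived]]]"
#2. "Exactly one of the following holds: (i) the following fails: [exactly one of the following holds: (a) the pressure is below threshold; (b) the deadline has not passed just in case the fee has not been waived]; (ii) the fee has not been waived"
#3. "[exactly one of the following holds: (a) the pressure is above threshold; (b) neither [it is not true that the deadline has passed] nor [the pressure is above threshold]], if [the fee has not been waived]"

#1: This is not (not R nand P) -> Q.

not R = not True = False
not R nand P = False nand False = True
not (not R nand P) = not True = False
not (not R nand P) -> Q = False -> True = True
Hence #1 is true.

#2: Parsed as not (not Q xor (not R iff not P)) xor not P

not Q = not True = False
not R = not True = False
not P = not False = True
not R iff not P = False iff True = False
not Q xor (not R iff not P) = False xor False = False
not (not Q xor (not R iff not P)) = not False = True
not P = not False = True
not (not Q xor (not R iff not P)) xor not P = True xor True = False
So #2 is false.

#3: This is not P -> (Q xor (not R nor Q)).

not P = not False = True
not R = not True = False
not R nor Q = False nor True = False
Q xor (not R nor Q) = True xor False = True
not P -> (Q xor (not R nor Q)) = True -> True = True
So #3 is true.

2 of the 3 statements are true.

2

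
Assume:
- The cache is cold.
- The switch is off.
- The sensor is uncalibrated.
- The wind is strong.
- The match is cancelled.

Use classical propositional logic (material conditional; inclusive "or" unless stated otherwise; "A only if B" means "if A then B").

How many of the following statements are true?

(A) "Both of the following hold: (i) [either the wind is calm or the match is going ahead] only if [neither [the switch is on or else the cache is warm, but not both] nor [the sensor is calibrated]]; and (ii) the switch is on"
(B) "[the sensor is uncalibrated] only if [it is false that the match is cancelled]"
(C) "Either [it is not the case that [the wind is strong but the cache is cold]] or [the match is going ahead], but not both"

Let S = "the wind is strong" (T), U = "the match is cancelled" (T), Q = "the switch is on" (F), P = "the cache is warm" (F), R = "the sensor is calibrated" (F).

(A): Parsed as ((¬S ∨ ¬U) → ((Q ⊕ P) ↓ R)) ∧ Q

¬S = ¬T = F
¬U = ¬T = F
¬S ∨ ¬U = F ∨ F = F
Q ⊕ P = F ⊕ F = F
(Q ⊕ P) ↓ R = F ↓ F = T
(¬S ∨ ¬U) → ((Q ⊕ P) ↓ R) = F → T = T
((¬S ∨ ¬U) → ((Q ⊕ P) ↓ R)) ∧ Q = T ∧ F = F
So (A) is false.

(B): In symbols: ¬R → ¬U

¬R = ¬F = T
¬U = ¬T = F
¬R → ¬U = T → F = F
So (B) is false.

(C): In symbols: ¬(S ∧ ¬P) ⊕ ¬U

¬P = ¬F = T
S ∧ ¬P = T ∧ T = T
¬(S ∧ ¬P) = ¬T = F
¬U = ¬T = F
¬(S ∧ ¬P) ⊕ ¬U = F ⊕ F = F
Hence (C) is false.

0 of the 3 statements are true (none).

0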